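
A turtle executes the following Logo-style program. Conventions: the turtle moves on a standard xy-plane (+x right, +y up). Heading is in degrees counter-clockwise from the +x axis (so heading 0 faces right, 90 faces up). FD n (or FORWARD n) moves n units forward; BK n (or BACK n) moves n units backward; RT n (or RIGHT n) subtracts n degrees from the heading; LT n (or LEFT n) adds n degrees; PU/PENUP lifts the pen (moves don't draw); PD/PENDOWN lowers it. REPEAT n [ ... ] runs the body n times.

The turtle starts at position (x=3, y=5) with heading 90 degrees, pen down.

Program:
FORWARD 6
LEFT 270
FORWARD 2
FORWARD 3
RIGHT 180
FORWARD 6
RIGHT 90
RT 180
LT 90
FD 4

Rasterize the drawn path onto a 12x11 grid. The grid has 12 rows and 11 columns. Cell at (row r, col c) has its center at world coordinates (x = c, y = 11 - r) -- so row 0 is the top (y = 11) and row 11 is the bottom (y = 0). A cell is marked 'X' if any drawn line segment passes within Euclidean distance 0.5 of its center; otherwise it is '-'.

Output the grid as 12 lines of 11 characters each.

Answer: --XXXXXXX--
---X-------
---X-------
---X-------
---X-------
---X-------
---X-------
-----------
-----------
-----------
-----------
-----------

Derivation:
Segment 0: (3,5) -> (3,11)
Segment 1: (3,11) -> (5,11)
Segment 2: (5,11) -> (8,11)
Segment 3: (8,11) -> (2,11)
Segment 4: (2,11) -> (6,11)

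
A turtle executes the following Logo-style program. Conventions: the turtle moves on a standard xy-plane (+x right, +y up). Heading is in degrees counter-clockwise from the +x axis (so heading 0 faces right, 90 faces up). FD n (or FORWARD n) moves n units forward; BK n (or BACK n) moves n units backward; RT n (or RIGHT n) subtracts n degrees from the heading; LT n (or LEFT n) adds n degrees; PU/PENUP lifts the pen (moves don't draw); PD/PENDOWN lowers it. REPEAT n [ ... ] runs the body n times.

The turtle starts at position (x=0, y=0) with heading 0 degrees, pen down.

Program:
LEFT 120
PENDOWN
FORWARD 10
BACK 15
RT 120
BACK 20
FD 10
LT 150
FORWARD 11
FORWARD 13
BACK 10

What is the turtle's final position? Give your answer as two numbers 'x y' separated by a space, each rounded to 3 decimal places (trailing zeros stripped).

Executing turtle program step by step:
Start: pos=(0,0), heading=0, pen down
LT 120: heading 0 -> 120
PD: pen down
FD 10: (0,0) -> (-5,8.66) [heading=120, draw]
BK 15: (-5,8.66) -> (2.5,-4.33) [heading=120, draw]
RT 120: heading 120 -> 0
BK 20: (2.5,-4.33) -> (-17.5,-4.33) [heading=0, draw]
FD 10: (-17.5,-4.33) -> (-7.5,-4.33) [heading=0, draw]
LT 150: heading 0 -> 150
FD 11: (-7.5,-4.33) -> (-17.026,1.17) [heading=150, draw]
FD 13: (-17.026,1.17) -> (-28.285,7.67) [heading=150, draw]
BK 10: (-28.285,7.67) -> (-19.624,2.67) [heading=150, draw]
Final: pos=(-19.624,2.67), heading=150, 7 segment(s) drawn

Answer: -19.624 2.67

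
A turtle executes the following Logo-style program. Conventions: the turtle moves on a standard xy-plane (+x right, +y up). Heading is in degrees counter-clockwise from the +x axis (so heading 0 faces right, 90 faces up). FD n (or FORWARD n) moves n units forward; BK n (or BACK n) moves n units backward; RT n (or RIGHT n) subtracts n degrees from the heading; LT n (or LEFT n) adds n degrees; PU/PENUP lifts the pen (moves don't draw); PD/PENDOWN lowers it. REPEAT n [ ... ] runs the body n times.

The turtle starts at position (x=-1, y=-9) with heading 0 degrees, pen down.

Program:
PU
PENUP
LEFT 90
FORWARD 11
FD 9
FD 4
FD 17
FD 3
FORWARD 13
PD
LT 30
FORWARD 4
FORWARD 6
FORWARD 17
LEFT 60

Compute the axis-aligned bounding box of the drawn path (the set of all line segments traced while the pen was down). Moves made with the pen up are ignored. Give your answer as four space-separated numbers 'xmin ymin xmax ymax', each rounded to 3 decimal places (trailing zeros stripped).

Answer: -14.5 48 -1 71.383

Derivation:
Executing turtle program step by step:
Start: pos=(-1,-9), heading=0, pen down
PU: pen up
PU: pen up
LT 90: heading 0 -> 90
FD 11: (-1,-9) -> (-1,2) [heading=90, move]
FD 9: (-1,2) -> (-1,11) [heading=90, move]
FD 4: (-1,11) -> (-1,15) [heading=90, move]
FD 17: (-1,15) -> (-1,32) [heading=90, move]
FD 3: (-1,32) -> (-1,35) [heading=90, move]
FD 13: (-1,35) -> (-1,48) [heading=90, move]
PD: pen down
LT 30: heading 90 -> 120
FD 4: (-1,48) -> (-3,51.464) [heading=120, draw]
FD 6: (-3,51.464) -> (-6,56.66) [heading=120, draw]
FD 17: (-6,56.66) -> (-14.5,71.383) [heading=120, draw]
LT 60: heading 120 -> 180
Final: pos=(-14.5,71.383), heading=180, 3 segment(s) drawn

Segment endpoints: x in {-14.5, -6, -3, -1}, y in {48, 51.464, 56.66, 71.383}
xmin=-14.5, ymin=48, xmax=-1, ymax=71.383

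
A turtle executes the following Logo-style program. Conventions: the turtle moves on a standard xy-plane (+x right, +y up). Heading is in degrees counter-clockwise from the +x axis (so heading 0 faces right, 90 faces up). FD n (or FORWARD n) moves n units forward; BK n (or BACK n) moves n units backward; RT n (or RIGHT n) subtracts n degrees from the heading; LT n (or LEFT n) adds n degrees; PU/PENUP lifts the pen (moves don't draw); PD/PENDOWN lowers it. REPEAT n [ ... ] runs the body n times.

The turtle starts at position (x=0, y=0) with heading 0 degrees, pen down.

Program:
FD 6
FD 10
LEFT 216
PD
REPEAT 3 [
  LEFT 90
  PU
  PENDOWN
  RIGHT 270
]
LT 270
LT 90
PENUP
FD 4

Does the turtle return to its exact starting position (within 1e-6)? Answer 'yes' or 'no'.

Answer: no

Derivation:
Executing turtle program step by step:
Start: pos=(0,0), heading=0, pen down
FD 6: (0,0) -> (6,0) [heading=0, draw]
FD 10: (6,0) -> (16,0) [heading=0, draw]
LT 216: heading 0 -> 216
PD: pen down
REPEAT 3 [
  -- iteration 1/3 --
  LT 90: heading 216 -> 306
  PU: pen up
  PD: pen down
  RT 270: heading 306 -> 36
  -- iteration 2/3 --
  LT 90: heading 36 -> 126
  PU: pen up
  PD: pen down
  RT 270: heading 126 -> 216
  -- iteration 3/3 --
  LT 90: heading 216 -> 306
  PU: pen up
  PD: pen down
  RT 270: heading 306 -> 36
]
LT 270: heading 36 -> 306
LT 90: heading 306 -> 36
PU: pen up
FD 4: (16,0) -> (19.236,2.351) [heading=36, move]
Final: pos=(19.236,2.351), heading=36, 2 segment(s) drawn

Start position: (0, 0)
Final position: (19.236, 2.351)
Distance = 19.379; >= 1e-6 -> NOT closed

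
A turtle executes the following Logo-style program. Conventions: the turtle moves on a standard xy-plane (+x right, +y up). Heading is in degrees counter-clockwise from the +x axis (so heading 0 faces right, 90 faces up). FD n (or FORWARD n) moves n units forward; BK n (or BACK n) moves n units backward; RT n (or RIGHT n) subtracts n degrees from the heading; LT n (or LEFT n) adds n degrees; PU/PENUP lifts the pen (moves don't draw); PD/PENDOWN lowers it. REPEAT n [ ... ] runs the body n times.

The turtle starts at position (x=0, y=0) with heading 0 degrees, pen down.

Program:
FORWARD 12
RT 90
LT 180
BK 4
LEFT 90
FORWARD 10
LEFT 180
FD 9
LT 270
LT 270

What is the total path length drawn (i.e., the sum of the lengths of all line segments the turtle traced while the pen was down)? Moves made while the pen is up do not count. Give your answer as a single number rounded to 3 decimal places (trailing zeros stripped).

Answer: 35

Derivation:
Executing turtle program step by step:
Start: pos=(0,0), heading=0, pen down
FD 12: (0,0) -> (12,0) [heading=0, draw]
RT 90: heading 0 -> 270
LT 180: heading 270 -> 90
BK 4: (12,0) -> (12,-4) [heading=90, draw]
LT 90: heading 90 -> 180
FD 10: (12,-4) -> (2,-4) [heading=180, draw]
LT 180: heading 180 -> 0
FD 9: (2,-4) -> (11,-4) [heading=0, draw]
LT 270: heading 0 -> 270
LT 270: heading 270 -> 180
Final: pos=(11,-4), heading=180, 4 segment(s) drawn

Segment lengths:
  seg 1: (0,0) -> (12,0), length = 12
  seg 2: (12,0) -> (12,-4), length = 4
  seg 3: (12,-4) -> (2,-4), length = 10
  seg 4: (2,-4) -> (11,-4), length = 9
Total = 35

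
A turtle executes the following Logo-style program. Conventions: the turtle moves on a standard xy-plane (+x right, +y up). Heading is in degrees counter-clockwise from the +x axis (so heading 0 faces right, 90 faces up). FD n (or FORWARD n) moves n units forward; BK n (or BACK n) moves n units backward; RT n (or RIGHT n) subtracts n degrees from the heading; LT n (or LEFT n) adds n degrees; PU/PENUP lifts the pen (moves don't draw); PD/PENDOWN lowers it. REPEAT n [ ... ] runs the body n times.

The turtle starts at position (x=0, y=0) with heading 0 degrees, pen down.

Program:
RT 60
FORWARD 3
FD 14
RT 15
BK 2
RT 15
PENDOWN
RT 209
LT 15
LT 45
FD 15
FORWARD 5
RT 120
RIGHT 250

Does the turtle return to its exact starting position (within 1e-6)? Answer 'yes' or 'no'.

Answer: no

Derivation:
Executing turtle program step by step:
Start: pos=(0,0), heading=0, pen down
RT 60: heading 0 -> 300
FD 3: (0,0) -> (1.5,-2.598) [heading=300, draw]
FD 14: (1.5,-2.598) -> (8.5,-14.722) [heading=300, draw]
RT 15: heading 300 -> 285
BK 2: (8.5,-14.722) -> (7.982,-12.791) [heading=285, draw]
RT 15: heading 285 -> 270
PD: pen down
RT 209: heading 270 -> 61
LT 15: heading 61 -> 76
LT 45: heading 76 -> 121
FD 15: (7.982,-12.791) -> (0.257,0.067) [heading=121, draw]
FD 5: (0.257,0.067) -> (-2.318,4.353) [heading=121, draw]
RT 120: heading 121 -> 1
RT 250: heading 1 -> 111
Final: pos=(-2.318,4.353), heading=111, 5 segment(s) drawn

Start position: (0, 0)
Final position: (-2.318, 4.353)
Distance = 4.932; >= 1e-6 -> NOT closed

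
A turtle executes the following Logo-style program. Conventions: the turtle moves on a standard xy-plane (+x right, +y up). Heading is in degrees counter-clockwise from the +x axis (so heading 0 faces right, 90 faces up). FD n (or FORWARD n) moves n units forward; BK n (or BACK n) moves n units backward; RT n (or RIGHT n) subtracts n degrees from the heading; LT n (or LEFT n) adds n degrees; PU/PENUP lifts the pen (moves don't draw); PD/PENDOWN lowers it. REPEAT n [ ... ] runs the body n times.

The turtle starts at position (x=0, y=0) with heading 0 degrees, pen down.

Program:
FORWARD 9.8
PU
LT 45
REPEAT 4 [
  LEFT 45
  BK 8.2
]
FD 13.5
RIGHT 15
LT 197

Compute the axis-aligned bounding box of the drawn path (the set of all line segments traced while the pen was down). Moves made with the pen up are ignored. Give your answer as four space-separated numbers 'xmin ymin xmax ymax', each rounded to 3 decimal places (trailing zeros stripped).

Executing turtle program step by step:
Start: pos=(0,0), heading=0, pen down
FD 9.8: (0,0) -> (9.8,0) [heading=0, draw]
PU: pen up
LT 45: heading 0 -> 45
REPEAT 4 [
  -- iteration 1/4 --
  LT 45: heading 45 -> 90
  BK 8.2: (9.8,0) -> (9.8,-8.2) [heading=90, move]
  -- iteration 2/4 --
  LT 45: heading 90 -> 135
  BK 8.2: (9.8,-8.2) -> (15.598,-13.998) [heading=135, move]
  -- iteration 3/4 --
  LT 45: heading 135 -> 180
  BK 8.2: (15.598,-13.998) -> (23.798,-13.998) [heading=180, move]
  -- iteration 4/4 --
  LT 45: heading 180 -> 225
  BK 8.2: (23.798,-13.998) -> (29.597,-8.2) [heading=225, move]
]
FD 13.5: (29.597,-8.2) -> (20.051,-17.746) [heading=225, move]
RT 15: heading 225 -> 210
LT 197: heading 210 -> 47
Final: pos=(20.051,-17.746), heading=47, 1 segment(s) drawn

Segment endpoints: x in {0, 9.8}, y in {0}
xmin=0, ymin=0, xmax=9.8, ymax=0

Answer: 0 0 9.8 0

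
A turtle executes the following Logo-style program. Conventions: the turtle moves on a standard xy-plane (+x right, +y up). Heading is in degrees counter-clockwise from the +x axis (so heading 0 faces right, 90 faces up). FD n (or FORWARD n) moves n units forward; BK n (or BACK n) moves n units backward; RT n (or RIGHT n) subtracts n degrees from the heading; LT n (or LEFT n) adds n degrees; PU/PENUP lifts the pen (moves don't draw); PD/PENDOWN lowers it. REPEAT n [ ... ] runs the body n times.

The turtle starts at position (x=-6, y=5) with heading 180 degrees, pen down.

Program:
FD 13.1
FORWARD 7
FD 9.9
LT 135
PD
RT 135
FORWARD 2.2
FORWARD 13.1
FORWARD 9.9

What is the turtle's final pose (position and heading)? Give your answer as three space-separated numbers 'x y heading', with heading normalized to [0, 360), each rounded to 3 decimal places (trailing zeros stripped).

Executing turtle program step by step:
Start: pos=(-6,5), heading=180, pen down
FD 13.1: (-6,5) -> (-19.1,5) [heading=180, draw]
FD 7: (-19.1,5) -> (-26.1,5) [heading=180, draw]
FD 9.9: (-26.1,5) -> (-36,5) [heading=180, draw]
LT 135: heading 180 -> 315
PD: pen down
RT 135: heading 315 -> 180
FD 2.2: (-36,5) -> (-38.2,5) [heading=180, draw]
FD 13.1: (-38.2,5) -> (-51.3,5) [heading=180, draw]
FD 9.9: (-51.3,5) -> (-61.2,5) [heading=180, draw]
Final: pos=(-61.2,5), heading=180, 6 segment(s) drawn

Answer: -61.2 5 180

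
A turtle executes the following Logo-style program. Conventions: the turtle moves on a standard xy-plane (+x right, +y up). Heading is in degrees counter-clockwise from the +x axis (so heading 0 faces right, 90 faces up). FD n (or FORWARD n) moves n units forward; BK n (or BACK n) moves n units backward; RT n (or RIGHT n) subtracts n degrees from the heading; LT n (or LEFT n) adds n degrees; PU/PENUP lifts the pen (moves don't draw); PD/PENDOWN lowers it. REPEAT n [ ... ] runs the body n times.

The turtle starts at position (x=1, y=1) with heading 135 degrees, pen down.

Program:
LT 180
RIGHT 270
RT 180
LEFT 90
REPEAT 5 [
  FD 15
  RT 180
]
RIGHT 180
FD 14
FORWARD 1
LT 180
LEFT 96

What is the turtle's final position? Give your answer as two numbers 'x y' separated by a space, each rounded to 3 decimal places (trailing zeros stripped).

Answer: 22.213 -20.213

Derivation:
Executing turtle program step by step:
Start: pos=(1,1), heading=135, pen down
LT 180: heading 135 -> 315
RT 270: heading 315 -> 45
RT 180: heading 45 -> 225
LT 90: heading 225 -> 315
REPEAT 5 [
  -- iteration 1/5 --
  FD 15: (1,1) -> (11.607,-9.607) [heading=315, draw]
  RT 180: heading 315 -> 135
  -- iteration 2/5 --
  FD 15: (11.607,-9.607) -> (1,1) [heading=135, draw]
  RT 180: heading 135 -> 315
  -- iteration 3/5 --
  FD 15: (1,1) -> (11.607,-9.607) [heading=315, draw]
  RT 180: heading 315 -> 135
  -- iteration 4/5 --
  FD 15: (11.607,-9.607) -> (1,1) [heading=135, draw]
  RT 180: heading 135 -> 315
  -- iteration 5/5 --
  FD 15: (1,1) -> (11.607,-9.607) [heading=315, draw]
  RT 180: heading 315 -> 135
]
RT 180: heading 135 -> 315
FD 14: (11.607,-9.607) -> (21.506,-19.506) [heading=315, draw]
FD 1: (21.506,-19.506) -> (22.213,-20.213) [heading=315, draw]
LT 180: heading 315 -> 135
LT 96: heading 135 -> 231
Final: pos=(22.213,-20.213), heading=231, 7 segment(s) drawn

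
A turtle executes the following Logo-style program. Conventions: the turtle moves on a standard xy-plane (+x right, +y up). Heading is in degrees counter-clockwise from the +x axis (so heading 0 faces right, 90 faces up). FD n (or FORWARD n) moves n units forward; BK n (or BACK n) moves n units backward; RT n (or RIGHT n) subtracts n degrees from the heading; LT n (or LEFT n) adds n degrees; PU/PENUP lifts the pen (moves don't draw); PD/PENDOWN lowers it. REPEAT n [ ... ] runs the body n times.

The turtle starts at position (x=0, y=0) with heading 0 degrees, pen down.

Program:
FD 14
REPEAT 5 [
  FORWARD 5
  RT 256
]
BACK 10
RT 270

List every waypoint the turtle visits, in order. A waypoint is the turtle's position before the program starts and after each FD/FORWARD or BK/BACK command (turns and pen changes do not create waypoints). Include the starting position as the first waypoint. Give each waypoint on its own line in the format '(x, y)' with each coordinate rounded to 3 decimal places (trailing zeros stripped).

Answer: (0, 0)
(14, 0)
(19, 0)
(17.79, 4.851)
(13.376, 2.504)
(16.721, -1.212)
(19.517, 2.934)
(28.914, -0.487)

Derivation:
Executing turtle program step by step:
Start: pos=(0,0), heading=0, pen down
FD 14: (0,0) -> (14,0) [heading=0, draw]
REPEAT 5 [
  -- iteration 1/5 --
  FD 5: (14,0) -> (19,0) [heading=0, draw]
  RT 256: heading 0 -> 104
  -- iteration 2/5 --
  FD 5: (19,0) -> (17.79,4.851) [heading=104, draw]
  RT 256: heading 104 -> 208
  -- iteration 3/5 --
  FD 5: (17.79,4.851) -> (13.376,2.504) [heading=208, draw]
  RT 256: heading 208 -> 312
  -- iteration 4/5 --
  FD 5: (13.376,2.504) -> (16.721,-1.212) [heading=312, draw]
  RT 256: heading 312 -> 56
  -- iteration 5/5 --
  FD 5: (16.721,-1.212) -> (19.517,2.934) [heading=56, draw]
  RT 256: heading 56 -> 160
]
BK 10: (19.517,2.934) -> (28.914,-0.487) [heading=160, draw]
RT 270: heading 160 -> 250
Final: pos=(28.914,-0.487), heading=250, 7 segment(s) drawn
Waypoints (8 total):
(0, 0)
(14, 0)
(19, 0)
(17.79, 4.851)
(13.376, 2.504)
(16.721, -1.212)
(19.517, 2.934)
(28.914, -0.487)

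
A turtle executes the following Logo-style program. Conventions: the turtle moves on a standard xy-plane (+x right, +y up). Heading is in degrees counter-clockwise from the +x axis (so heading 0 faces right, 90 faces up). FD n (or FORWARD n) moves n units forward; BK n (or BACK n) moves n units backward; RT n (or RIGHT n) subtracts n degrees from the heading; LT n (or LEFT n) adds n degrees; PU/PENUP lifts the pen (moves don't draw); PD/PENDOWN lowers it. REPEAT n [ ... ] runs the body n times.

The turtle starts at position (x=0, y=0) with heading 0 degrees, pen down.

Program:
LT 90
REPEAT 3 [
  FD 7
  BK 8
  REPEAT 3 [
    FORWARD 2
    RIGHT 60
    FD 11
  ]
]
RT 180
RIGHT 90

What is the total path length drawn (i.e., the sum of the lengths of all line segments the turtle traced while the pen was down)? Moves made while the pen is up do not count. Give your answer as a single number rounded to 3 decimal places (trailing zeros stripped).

Executing turtle program step by step:
Start: pos=(0,0), heading=0, pen down
LT 90: heading 0 -> 90
REPEAT 3 [
  -- iteration 1/3 --
  FD 7: (0,0) -> (0,7) [heading=90, draw]
  BK 8: (0,7) -> (0,-1) [heading=90, draw]
  REPEAT 3 [
    -- iteration 1/3 --
    FD 2: (0,-1) -> (0,1) [heading=90, draw]
    RT 60: heading 90 -> 30
    FD 11: (0,1) -> (9.526,6.5) [heading=30, draw]
    -- iteration 2/3 --
    FD 2: (9.526,6.5) -> (11.258,7.5) [heading=30, draw]
    RT 60: heading 30 -> 330
    FD 11: (11.258,7.5) -> (20.785,2) [heading=330, draw]
    -- iteration 3/3 --
    FD 2: (20.785,2) -> (22.517,1) [heading=330, draw]
    RT 60: heading 330 -> 270
    FD 11: (22.517,1) -> (22.517,-10) [heading=270, draw]
  ]
  -- iteration 2/3 --
  FD 7: (22.517,-10) -> (22.517,-17) [heading=270, draw]
  BK 8: (22.517,-17) -> (22.517,-9) [heading=270, draw]
  REPEAT 3 [
    -- iteration 1/3 --
    FD 2: (22.517,-9) -> (22.517,-11) [heading=270, draw]
    RT 60: heading 270 -> 210
    FD 11: (22.517,-11) -> (12.99,-16.5) [heading=210, draw]
    -- iteration 2/3 --
    FD 2: (12.99,-16.5) -> (11.258,-17.5) [heading=210, draw]
    RT 60: heading 210 -> 150
    FD 11: (11.258,-17.5) -> (1.732,-12) [heading=150, draw]
    -- iteration 3/3 --
    FD 2: (1.732,-12) -> (0,-11) [heading=150, draw]
    RT 60: heading 150 -> 90
    FD 11: (0,-11) -> (0,0) [heading=90, draw]
  ]
  -- iteration 3/3 --
  FD 7: (0,0) -> (0,7) [heading=90, draw]
  BK 8: (0,7) -> (0,-1) [heading=90, draw]
  REPEAT 3 [
    -- iteration 1/3 --
    FD 2: (0,-1) -> (0,1) [heading=90, draw]
    RT 60: heading 90 -> 30
    FD 11: (0,1) -> (9.526,6.5) [heading=30, draw]
    -- iteration 2/3 --
    FD 2: (9.526,6.5) -> (11.258,7.5) [heading=30, draw]
    RT 60: heading 30 -> 330
    FD 11: (11.258,7.5) -> (20.785,2) [heading=330, draw]
    -- iteration 3/3 --
    FD 2: (20.785,2) -> (22.517,1) [heading=330, draw]
    RT 60: heading 330 -> 270
    FD 11: (22.517,1) -> (22.517,-10) [heading=270, draw]
  ]
]
RT 180: heading 270 -> 90
RT 90: heading 90 -> 0
Final: pos=(22.517,-10), heading=0, 24 segment(s) drawn

Segment lengths:
  seg 1: (0,0) -> (0,7), length = 7
  seg 2: (0,7) -> (0,-1), length = 8
  seg 3: (0,-1) -> (0,1), length = 2
  seg 4: (0,1) -> (9.526,6.5), length = 11
  seg 5: (9.526,6.5) -> (11.258,7.5), length = 2
  seg 6: (11.258,7.5) -> (20.785,2), length = 11
  seg 7: (20.785,2) -> (22.517,1), length = 2
  seg 8: (22.517,1) -> (22.517,-10), length = 11
  seg 9: (22.517,-10) -> (22.517,-17), length = 7
  seg 10: (22.517,-17) -> (22.517,-9), length = 8
  seg 11: (22.517,-9) -> (22.517,-11), length = 2
  seg 12: (22.517,-11) -> (12.99,-16.5), length = 11
  seg 13: (12.99,-16.5) -> (11.258,-17.5), length = 2
  seg 14: (11.258,-17.5) -> (1.732,-12), length = 11
  seg 15: (1.732,-12) -> (0,-11), length = 2
  seg 16: (0,-11) -> (0,0), length = 11
  seg 17: (0,0) -> (0,7), length = 7
  seg 18: (0,7) -> (0,-1), length = 8
  seg 19: (0,-1) -> (0,1), length = 2
  seg 20: (0,1) -> (9.526,6.5), length = 11
  seg 21: (9.526,6.5) -> (11.258,7.5), length = 2
  seg 22: (11.258,7.5) -> (20.785,2), length = 11
  seg 23: (20.785,2) -> (22.517,1), length = 2
  seg 24: (22.517,1) -> (22.517,-10), length = 11
Total = 162

Answer: 162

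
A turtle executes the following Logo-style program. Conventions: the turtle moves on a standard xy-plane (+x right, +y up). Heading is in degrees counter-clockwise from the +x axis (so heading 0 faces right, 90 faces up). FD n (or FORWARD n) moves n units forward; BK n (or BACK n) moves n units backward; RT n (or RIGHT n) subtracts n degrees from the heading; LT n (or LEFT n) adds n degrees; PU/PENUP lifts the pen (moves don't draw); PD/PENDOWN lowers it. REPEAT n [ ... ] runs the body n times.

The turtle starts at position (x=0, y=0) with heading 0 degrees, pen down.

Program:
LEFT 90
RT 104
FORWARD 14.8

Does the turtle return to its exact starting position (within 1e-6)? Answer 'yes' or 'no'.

Executing turtle program step by step:
Start: pos=(0,0), heading=0, pen down
LT 90: heading 0 -> 90
RT 104: heading 90 -> 346
FD 14.8: (0,0) -> (14.36,-3.58) [heading=346, draw]
Final: pos=(14.36,-3.58), heading=346, 1 segment(s) drawn

Start position: (0, 0)
Final position: (14.36, -3.58)
Distance = 14.8; >= 1e-6 -> NOT closed

Answer: no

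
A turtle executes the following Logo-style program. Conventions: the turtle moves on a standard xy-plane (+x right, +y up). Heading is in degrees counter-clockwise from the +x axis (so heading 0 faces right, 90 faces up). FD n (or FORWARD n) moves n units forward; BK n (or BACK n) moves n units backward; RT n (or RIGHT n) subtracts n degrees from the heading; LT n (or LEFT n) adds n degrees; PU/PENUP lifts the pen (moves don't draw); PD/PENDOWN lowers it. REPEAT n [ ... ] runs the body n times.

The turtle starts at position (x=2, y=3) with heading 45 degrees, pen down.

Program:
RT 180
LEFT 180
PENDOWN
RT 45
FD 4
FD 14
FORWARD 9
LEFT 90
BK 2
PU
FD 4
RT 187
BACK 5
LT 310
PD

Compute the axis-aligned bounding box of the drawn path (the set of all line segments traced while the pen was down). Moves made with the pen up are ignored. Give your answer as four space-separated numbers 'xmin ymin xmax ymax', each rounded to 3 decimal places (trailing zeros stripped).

Answer: 2 1 29 3

Derivation:
Executing turtle program step by step:
Start: pos=(2,3), heading=45, pen down
RT 180: heading 45 -> 225
LT 180: heading 225 -> 45
PD: pen down
RT 45: heading 45 -> 0
FD 4: (2,3) -> (6,3) [heading=0, draw]
FD 14: (6,3) -> (20,3) [heading=0, draw]
FD 9: (20,3) -> (29,3) [heading=0, draw]
LT 90: heading 0 -> 90
BK 2: (29,3) -> (29,1) [heading=90, draw]
PU: pen up
FD 4: (29,1) -> (29,5) [heading=90, move]
RT 187: heading 90 -> 263
BK 5: (29,5) -> (29.609,9.963) [heading=263, move]
LT 310: heading 263 -> 213
PD: pen down
Final: pos=(29.609,9.963), heading=213, 4 segment(s) drawn

Segment endpoints: x in {2, 6, 20, 29}, y in {1, 3}
xmin=2, ymin=1, xmax=29, ymax=3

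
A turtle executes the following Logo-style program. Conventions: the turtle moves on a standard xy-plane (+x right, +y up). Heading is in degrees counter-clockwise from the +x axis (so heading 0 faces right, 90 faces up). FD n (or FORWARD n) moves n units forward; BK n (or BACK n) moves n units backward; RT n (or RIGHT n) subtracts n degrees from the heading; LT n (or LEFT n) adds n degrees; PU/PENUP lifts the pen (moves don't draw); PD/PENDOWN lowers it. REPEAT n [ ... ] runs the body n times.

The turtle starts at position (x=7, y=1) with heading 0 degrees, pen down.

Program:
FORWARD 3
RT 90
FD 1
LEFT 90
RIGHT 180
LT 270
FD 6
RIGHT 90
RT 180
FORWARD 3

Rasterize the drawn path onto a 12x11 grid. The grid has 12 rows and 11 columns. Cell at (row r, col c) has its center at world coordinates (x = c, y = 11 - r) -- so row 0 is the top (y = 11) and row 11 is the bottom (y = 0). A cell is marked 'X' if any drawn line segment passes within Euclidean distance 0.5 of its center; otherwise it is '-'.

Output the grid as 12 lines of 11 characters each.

Segment 0: (7,1) -> (10,1)
Segment 1: (10,1) -> (10,0)
Segment 2: (10,0) -> (10,6)
Segment 3: (10,6) -> (7,6)

Answer: -----------
-----------
-----------
-----------
-----------
-------XXXX
----------X
----------X
----------X
----------X
-------XXXX
----------X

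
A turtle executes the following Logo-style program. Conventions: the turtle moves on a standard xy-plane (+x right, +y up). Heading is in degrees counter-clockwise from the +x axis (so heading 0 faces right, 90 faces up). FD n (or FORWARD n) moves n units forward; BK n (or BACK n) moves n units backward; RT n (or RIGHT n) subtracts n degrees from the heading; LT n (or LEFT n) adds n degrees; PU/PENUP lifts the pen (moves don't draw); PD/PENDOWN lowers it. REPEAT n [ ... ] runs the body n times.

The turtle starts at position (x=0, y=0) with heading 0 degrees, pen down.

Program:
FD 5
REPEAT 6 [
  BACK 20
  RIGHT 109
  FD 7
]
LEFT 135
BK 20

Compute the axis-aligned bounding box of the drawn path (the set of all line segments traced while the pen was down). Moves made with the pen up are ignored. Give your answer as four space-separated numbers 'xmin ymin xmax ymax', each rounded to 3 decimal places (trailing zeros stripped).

Executing turtle program step by step:
Start: pos=(0,0), heading=0, pen down
FD 5: (0,0) -> (5,0) [heading=0, draw]
REPEAT 6 [
  -- iteration 1/6 --
  BK 20: (5,0) -> (-15,0) [heading=0, draw]
  RT 109: heading 0 -> 251
  FD 7: (-15,0) -> (-17.279,-6.619) [heading=251, draw]
  -- iteration 2/6 --
  BK 20: (-17.279,-6.619) -> (-10.768,12.292) [heading=251, draw]
  RT 109: heading 251 -> 142
  FD 7: (-10.768,12.292) -> (-16.284,16.601) [heading=142, draw]
  -- iteration 3/6 --
  BK 20: (-16.284,16.601) -> (-0.523,4.288) [heading=142, draw]
  RT 109: heading 142 -> 33
  FD 7: (-0.523,4.288) -> (5.347,8.101) [heading=33, draw]
  -- iteration 4/6 --
  BK 20: (5.347,8.101) -> (-11.426,-2.792) [heading=33, draw]
  RT 109: heading 33 -> 284
  FD 7: (-11.426,-2.792) -> (-9.733,-9.584) [heading=284, draw]
  -- iteration 5/6 --
  BK 20: (-9.733,-9.584) -> (-14.571,9.822) [heading=284, draw]
  RT 109: heading 284 -> 175
  FD 7: (-14.571,9.822) -> (-21.545,10.432) [heading=175, draw]
  -- iteration 6/6 --
  BK 20: (-21.545,10.432) -> (-1.621,8.689) [heading=175, draw]
  RT 109: heading 175 -> 66
  FD 7: (-1.621,8.689) -> (1.227,15.083) [heading=66, draw]
]
LT 135: heading 66 -> 201
BK 20: (1.227,15.083) -> (19.898,22.251) [heading=201, draw]
Final: pos=(19.898,22.251), heading=201, 14 segment(s) drawn

Segment endpoints: x in {-21.545, -17.279, -16.284, -15, -14.571, -11.426, -10.768, -9.733, -1.621, -0.523, 0, 1.227, 5, 5.347, 19.898}, y in {-9.584, -6.619, -2.792, 0, 4.288, 8.101, 8.689, 9.822, 10.432, 12.292, 15.083, 16.601, 22.251}
xmin=-21.545, ymin=-9.584, xmax=19.898, ymax=22.251

Answer: -21.545 -9.584 19.898 22.251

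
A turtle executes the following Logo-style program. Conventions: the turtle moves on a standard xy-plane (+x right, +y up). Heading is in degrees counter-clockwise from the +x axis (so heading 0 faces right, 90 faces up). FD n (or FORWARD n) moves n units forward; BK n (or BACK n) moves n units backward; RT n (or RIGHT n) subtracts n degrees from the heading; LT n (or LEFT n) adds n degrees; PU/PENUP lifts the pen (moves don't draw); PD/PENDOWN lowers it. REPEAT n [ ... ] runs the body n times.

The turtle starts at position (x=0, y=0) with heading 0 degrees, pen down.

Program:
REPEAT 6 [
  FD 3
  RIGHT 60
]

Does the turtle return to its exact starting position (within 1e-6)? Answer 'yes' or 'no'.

Executing turtle program step by step:
Start: pos=(0,0), heading=0, pen down
REPEAT 6 [
  -- iteration 1/6 --
  FD 3: (0,0) -> (3,0) [heading=0, draw]
  RT 60: heading 0 -> 300
  -- iteration 2/6 --
  FD 3: (3,0) -> (4.5,-2.598) [heading=300, draw]
  RT 60: heading 300 -> 240
  -- iteration 3/6 --
  FD 3: (4.5,-2.598) -> (3,-5.196) [heading=240, draw]
  RT 60: heading 240 -> 180
  -- iteration 4/6 --
  FD 3: (3,-5.196) -> (0,-5.196) [heading=180, draw]
  RT 60: heading 180 -> 120
  -- iteration 5/6 --
  FD 3: (0,-5.196) -> (-1.5,-2.598) [heading=120, draw]
  RT 60: heading 120 -> 60
  -- iteration 6/6 --
  FD 3: (-1.5,-2.598) -> (0,0) [heading=60, draw]
  RT 60: heading 60 -> 0
]
Final: pos=(0,0), heading=0, 6 segment(s) drawn

Start position: (0, 0)
Final position: (0, 0)
Distance = 0; < 1e-6 -> CLOSED

Answer: yes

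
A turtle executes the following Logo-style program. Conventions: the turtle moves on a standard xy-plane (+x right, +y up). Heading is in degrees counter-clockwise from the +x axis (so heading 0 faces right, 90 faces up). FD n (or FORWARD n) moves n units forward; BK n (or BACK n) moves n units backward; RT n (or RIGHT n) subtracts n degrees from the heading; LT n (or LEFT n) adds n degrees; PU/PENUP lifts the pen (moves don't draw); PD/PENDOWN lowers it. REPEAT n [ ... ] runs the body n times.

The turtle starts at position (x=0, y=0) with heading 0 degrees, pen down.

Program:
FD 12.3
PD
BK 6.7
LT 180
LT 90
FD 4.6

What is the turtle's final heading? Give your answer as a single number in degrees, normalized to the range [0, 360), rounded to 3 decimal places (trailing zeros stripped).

Answer: 270

Derivation:
Executing turtle program step by step:
Start: pos=(0,0), heading=0, pen down
FD 12.3: (0,0) -> (12.3,0) [heading=0, draw]
PD: pen down
BK 6.7: (12.3,0) -> (5.6,0) [heading=0, draw]
LT 180: heading 0 -> 180
LT 90: heading 180 -> 270
FD 4.6: (5.6,0) -> (5.6,-4.6) [heading=270, draw]
Final: pos=(5.6,-4.6), heading=270, 3 segment(s) drawn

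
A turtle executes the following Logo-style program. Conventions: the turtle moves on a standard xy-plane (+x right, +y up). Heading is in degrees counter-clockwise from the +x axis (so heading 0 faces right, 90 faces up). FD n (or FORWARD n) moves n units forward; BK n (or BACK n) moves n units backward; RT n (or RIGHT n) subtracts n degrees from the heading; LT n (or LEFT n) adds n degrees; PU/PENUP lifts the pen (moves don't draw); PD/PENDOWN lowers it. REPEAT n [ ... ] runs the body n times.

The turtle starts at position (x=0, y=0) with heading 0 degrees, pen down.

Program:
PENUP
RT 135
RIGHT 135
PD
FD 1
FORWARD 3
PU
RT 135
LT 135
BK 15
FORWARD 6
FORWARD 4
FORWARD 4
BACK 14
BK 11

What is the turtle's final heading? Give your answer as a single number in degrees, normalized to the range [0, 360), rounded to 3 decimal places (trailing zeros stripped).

Answer: 90

Derivation:
Executing turtle program step by step:
Start: pos=(0,0), heading=0, pen down
PU: pen up
RT 135: heading 0 -> 225
RT 135: heading 225 -> 90
PD: pen down
FD 1: (0,0) -> (0,1) [heading=90, draw]
FD 3: (0,1) -> (0,4) [heading=90, draw]
PU: pen up
RT 135: heading 90 -> 315
LT 135: heading 315 -> 90
BK 15: (0,4) -> (0,-11) [heading=90, move]
FD 6: (0,-11) -> (0,-5) [heading=90, move]
FD 4: (0,-5) -> (0,-1) [heading=90, move]
FD 4: (0,-1) -> (0,3) [heading=90, move]
BK 14: (0,3) -> (0,-11) [heading=90, move]
BK 11: (0,-11) -> (0,-22) [heading=90, move]
Final: pos=(0,-22), heading=90, 2 segment(s) drawn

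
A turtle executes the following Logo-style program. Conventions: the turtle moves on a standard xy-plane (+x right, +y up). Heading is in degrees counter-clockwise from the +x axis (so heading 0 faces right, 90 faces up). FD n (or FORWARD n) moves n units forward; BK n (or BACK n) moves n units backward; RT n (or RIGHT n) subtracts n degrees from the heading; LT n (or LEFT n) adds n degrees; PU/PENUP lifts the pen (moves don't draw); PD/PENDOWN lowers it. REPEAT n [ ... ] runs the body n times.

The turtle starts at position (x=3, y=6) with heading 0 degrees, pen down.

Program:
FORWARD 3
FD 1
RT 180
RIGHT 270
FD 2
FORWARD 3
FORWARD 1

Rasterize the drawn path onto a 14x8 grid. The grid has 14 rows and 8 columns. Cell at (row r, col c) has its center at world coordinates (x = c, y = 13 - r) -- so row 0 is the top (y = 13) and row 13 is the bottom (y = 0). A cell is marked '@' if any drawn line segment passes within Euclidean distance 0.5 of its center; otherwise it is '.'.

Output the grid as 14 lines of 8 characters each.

Answer: ........
........
........
........
........
........
........
...@@@@@
.......@
.......@
.......@
.......@
.......@
.......@

Derivation:
Segment 0: (3,6) -> (6,6)
Segment 1: (6,6) -> (7,6)
Segment 2: (7,6) -> (7,4)
Segment 3: (7,4) -> (7,1)
Segment 4: (7,1) -> (7,0)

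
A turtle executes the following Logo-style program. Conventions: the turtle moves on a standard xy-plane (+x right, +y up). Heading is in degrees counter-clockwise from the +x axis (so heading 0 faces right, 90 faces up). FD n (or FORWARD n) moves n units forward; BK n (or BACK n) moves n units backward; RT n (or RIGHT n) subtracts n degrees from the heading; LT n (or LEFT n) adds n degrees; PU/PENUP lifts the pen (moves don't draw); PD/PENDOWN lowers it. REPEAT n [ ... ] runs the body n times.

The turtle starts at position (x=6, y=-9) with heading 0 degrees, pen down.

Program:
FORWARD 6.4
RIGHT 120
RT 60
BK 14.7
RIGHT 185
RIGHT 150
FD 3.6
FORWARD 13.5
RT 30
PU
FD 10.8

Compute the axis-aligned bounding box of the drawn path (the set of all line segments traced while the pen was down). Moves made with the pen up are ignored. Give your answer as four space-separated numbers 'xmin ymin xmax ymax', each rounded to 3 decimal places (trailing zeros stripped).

Executing turtle program step by step:
Start: pos=(6,-9), heading=0, pen down
FD 6.4: (6,-9) -> (12.4,-9) [heading=0, draw]
RT 120: heading 0 -> 240
RT 60: heading 240 -> 180
BK 14.7: (12.4,-9) -> (27.1,-9) [heading=180, draw]
RT 185: heading 180 -> 355
RT 150: heading 355 -> 205
FD 3.6: (27.1,-9) -> (23.837,-10.521) [heading=205, draw]
FD 13.5: (23.837,-10.521) -> (11.602,-16.227) [heading=205, draw]
RT 30: heading 205 -> 175
PU: pen up
FD 10.8: (11.602,-16.227) -> (0.843,-15.285) [heading=175, move]
Final: pos=(0.843,-15.285), heading=175, 4 segment(s) drawn

Segment endpoints: x in {6, 11.602, 12.4, 23.837, 27.1}, y in {-16.227, -10.521, -9, -9}
xmin=6, ymin=-16.227, xmax=27.1, ymax=-9

Answer: 6 -16.227 27.1 -9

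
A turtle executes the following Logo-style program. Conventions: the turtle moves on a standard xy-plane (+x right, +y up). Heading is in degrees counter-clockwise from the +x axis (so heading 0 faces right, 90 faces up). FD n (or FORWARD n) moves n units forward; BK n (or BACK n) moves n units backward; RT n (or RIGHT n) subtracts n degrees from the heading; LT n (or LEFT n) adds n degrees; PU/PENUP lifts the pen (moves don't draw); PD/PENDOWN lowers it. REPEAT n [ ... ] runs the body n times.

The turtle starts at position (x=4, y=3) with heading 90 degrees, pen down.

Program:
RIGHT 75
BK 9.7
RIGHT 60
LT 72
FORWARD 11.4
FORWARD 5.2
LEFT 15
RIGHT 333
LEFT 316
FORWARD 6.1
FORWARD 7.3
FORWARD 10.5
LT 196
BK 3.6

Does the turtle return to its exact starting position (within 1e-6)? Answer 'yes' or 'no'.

Answer: no

Derivation:
Executing turtle program step by step:
Start: pos=(4,3), heading=90, pen down
RT 75: heading 90 -> 15
BK 9.7: (4,3) -> (-5.369,0.489) [heading=15, draw]
RT 60: heading 15 -> 315
LT 72: heading 315 -> 27
FD 11.4: (-5.369,0.489) -> (4.788,5.665) [heading=27, draw]
FD 5.2: (4.788,5.665) -> (9.421,8.026) [heading=27, draw]
LT 15: heading 27 -> 42
RT 333: heading 42 -> 69
LT 316: heading 69 -> 25
FD 6.1: (9.421,8.026) -> (14.95,10.604) [heading=25, draw]
FD 7.3: (14.95,10.604) -> (21.566,13.689) [heading=25, draw]
FD 10.5: (21.566,13.689) -> (31.082,18.126) [heading=25, draw]
LT 196: heading 25 -> 221
BK 3.6: (31.082,18.126) -> (33.799,20.488) [heading=221, draw]
Final: pos=(33.799,20.488), heading=221, 7 segment(s) drawn

Start position: (4, 3)
Final position: (33.799, 20.488)
Distance = 34.552; >= 1e-6 -> NOT closed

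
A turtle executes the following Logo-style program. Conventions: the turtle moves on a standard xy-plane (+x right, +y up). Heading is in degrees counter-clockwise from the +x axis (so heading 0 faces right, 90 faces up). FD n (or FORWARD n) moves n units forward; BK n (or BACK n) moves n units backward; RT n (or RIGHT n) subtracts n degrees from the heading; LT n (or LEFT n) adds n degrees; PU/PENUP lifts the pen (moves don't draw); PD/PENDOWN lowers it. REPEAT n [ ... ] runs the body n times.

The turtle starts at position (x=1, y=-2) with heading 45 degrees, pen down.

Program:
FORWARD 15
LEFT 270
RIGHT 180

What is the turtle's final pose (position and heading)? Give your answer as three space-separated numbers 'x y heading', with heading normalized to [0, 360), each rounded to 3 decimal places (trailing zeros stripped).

Executing turtle program step by step:
Start: pos=(1,-2), heading=45, pen down
FD 15: (1,-2) -> (11.607,8.607) [heading=45, draw]
LT 270: heading 45 -> 315
RT 180: heading 315 -> 135
Final: pos=(11.607,8.607), heading=135, 1 segment(s) drawn

Answer: 11.607 8.607 135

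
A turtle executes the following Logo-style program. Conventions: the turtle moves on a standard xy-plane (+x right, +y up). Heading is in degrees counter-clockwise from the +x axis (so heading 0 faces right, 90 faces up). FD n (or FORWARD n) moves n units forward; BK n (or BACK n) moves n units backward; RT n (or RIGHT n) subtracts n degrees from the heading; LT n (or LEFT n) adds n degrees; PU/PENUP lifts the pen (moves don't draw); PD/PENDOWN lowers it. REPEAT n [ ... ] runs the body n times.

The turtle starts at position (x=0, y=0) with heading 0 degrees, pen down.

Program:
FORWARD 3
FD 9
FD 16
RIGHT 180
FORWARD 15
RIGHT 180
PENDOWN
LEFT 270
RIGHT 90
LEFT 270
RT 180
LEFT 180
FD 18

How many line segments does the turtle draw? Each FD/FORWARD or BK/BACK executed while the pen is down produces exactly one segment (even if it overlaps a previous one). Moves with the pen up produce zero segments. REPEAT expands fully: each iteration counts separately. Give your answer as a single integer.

Executing turtle program step by step:
Start: pos=(0,0), heading=0, pen down
FD 3: (0,0) -> (3,0) [heading=0, draw]
FD 9: (3,0) -> (12,0) [heading=0, draw]
FD 16: (12,0) -> (28,0) [heading=0, draw]
RT 180: heading 0 -> 180
FD 15: (28,0) -> (13,0) [heading=180, draw]
RT 180: heading 180 -> 0
PD: pen down
LT 270: heading 0 -> 270
RT 90: heading 270 -> 180
LT 270: heading 180 -> 90
RT 180: heading 90 -> 270
LT 180: heading 270 -> 90
FD 18: (13,0) -> (13,18) [heading=90, draw]
Final: pos=(13,18), heading=90, 5 segment(s) drawn
Segments drawn: 5

Answer: 5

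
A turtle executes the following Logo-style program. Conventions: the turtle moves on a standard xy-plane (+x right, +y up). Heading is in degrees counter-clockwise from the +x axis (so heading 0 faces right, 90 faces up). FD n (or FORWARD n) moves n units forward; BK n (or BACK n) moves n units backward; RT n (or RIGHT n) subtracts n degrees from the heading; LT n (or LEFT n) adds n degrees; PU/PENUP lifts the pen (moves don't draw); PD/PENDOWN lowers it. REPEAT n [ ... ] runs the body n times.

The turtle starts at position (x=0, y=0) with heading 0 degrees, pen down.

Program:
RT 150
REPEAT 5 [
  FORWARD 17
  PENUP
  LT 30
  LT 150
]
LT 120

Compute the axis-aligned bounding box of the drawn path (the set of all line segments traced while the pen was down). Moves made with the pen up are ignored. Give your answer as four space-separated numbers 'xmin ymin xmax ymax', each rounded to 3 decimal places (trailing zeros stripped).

Answer: -14.722 -8.5 0 0

Derivation:
Executing turtle program step by step:
Start: pos=(0,0), heading=0, pen down
RT 150: heading 0 -> 210
REPEAT 5 [
  -- iteration 1/5 --
  FD 17: (0,0) -> (-14.722,-8.5) [heading=210, draw]
  PU: pen up
  LT 30: heading 210 -> 240
  LT 150: heading 240 -> 30
  -- iteration 2/5 --
  FD 17: (-14.722,-8.5) -> (0,0) [heading=30, move]
  PU: pen up
  LT 30: heading 30 -> 60
  LT 150: heading 60 -> 210
  -- iteration 3/5 --
  FD 17: (0,0) -> (-14.722,-8.5) [heading=210, move]
  PU: pen up
  LT 30: heading 210 -> 240
  LT 150: heading 240 -> 30
  -- iteration 4/5 --
  FD 17: (-14.722,-8.5) -> (0,0) [heading=30, move]
  PU: pen up
  LT 30: heading 30 -> 60
  LT 150: heading 60 -> 210
  -- iteration 5/5 --
  FD 17: (0,0) -> (-14.722,-8.5) [heading=210, move]
  PU: pen up
  LT 30: heading 210 -> 240
  LT 150: heading 240 -> 30
]
LT 120: heading 30 -> 150
Final: pos=(-14.722,-8.5), heading=150, 1 segment(s) drawn

Segment endpoints: x in {-14.722, 0}, y in {-8.5, 0}
xmin=-14.722, ymin=-8.5, xmax=0, ymax=0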